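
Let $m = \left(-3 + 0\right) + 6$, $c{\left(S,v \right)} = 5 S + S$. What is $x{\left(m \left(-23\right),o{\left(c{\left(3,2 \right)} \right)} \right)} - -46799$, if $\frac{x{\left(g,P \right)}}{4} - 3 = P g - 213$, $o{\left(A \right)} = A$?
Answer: $40991$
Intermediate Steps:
$c{\left(S,v \right)} = 6 S$
$m = 3$ ($m = -3 + 6 = 3$)
$x{\left(g,P \right)} = -840 + 4 P g$ ($x{\left(g,P \right)} = 12 + 4 \left(P g - 213\right) = 12 + 4 \left(-213 + P g\right) = 12 + \left(-852 + 4 P g\right) = -840 + 4 P g$)
$x{\left(m \left(-23\right),o{\left(c{\left(3,2 \right)} \right)} \right)} - -46799 = \left(-840 + 4 \cdot 6 \cdot 3 \cdot 3 \left(-23\right)\right) - -46799 = \left(-840 + 4 \cdot 18 \left(-69\right)\right) + 46799 = \left(-840 - 4968\right) + 46799 = -5808 + 46799 = 40991$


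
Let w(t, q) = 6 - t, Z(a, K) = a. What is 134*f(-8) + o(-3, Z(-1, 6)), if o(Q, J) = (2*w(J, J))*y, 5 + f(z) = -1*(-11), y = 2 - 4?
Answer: 776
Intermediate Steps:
y = -2
f(z) = 6 (f(z) = -5 - 1*(-11) = -5 + 11 = 6)
o(Q, J) = -24 + 4*J (o(Q, J) = (2*(6 - J))*(-2) = (12 - 2*J)*(-2) = -24 + 4*J)
134*f(-8) + o(-3, Z(-1, 6)) = 134*6 + (-24 + 4*(-1)) = 804 + (-24 - 4) = 804 - 28 = 776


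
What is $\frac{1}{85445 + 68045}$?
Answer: $\frac{1}{153490} \approx 6.5151 \cdot 10^{-6}$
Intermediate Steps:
$\frac{1}{85445 + 68045} = \frac{1}{153490}$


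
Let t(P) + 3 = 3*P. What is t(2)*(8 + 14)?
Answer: 66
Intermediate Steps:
t(P) = -3 + 3*P
t(2)*(8 + 14) = (-3 + 3*2)*(8 + 14) = (-3 + 6)*22 = 3*22 = 66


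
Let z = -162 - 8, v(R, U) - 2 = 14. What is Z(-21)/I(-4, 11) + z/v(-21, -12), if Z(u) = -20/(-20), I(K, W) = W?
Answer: -927/88 ≈ -10.534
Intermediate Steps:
v(R, U) = 16 (v(R, U) = 2 + 14 = 16)
Z(u) = 1 (Z(u) = -20*(-1/20) = 1)
z = -170
Z(-21)/I(-4, 11) + z/v(-21, -12) = 1/11 - 170/16 = 1*(1/11) - 170*1/16 = 1/11 - 85/8 = -927/88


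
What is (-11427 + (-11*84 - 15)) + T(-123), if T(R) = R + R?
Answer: -12612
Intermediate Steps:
T(R) = 2*R
(-11427 + (-11*84 - 15)) + T(-123) = (-11427 + (-11*84 - 15)) + 2*(-123) = (-11427 + (-924 - 15)) - 246 = (-11427 - 939) - 246 = -12366 - 246 = -12612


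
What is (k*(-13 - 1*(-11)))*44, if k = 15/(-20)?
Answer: 66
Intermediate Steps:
k = -3/4 (k = 15*(-1/20) = -3/4 ≈ -0.75000)
(k*(-13 - 1*(-11)))*44 = -3*(-13 - 1*(-11))/4*44 = -3*(-13 + 11)/4*44 = -3/4*(-2)*44 = (3/2)*44 = 66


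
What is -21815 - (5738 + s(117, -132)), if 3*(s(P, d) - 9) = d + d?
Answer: -27474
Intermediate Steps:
s(P, d) = 9 + 2*d/3 (s(P, d) = 9 + (d + d)/3 = 9 + (2*d)/3 = 9 + 2*d/3)
-21815 - (5738 + s(117, -132)) = -21815 - (5738 + (9 + (2/3)*(-132))) = -21815 - (5738 + (9 - 88)) = -21815 - (5738 - 79) = -21815 - 1*5659 = -21815 - 5659 = -27474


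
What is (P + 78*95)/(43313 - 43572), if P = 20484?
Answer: -27894/259 ≈ -107.70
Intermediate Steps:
(P + 78*95)/(43313 - 43572) = (20484 + 78*95)/(43313 - 43572) = (20484 + 7410)/(-259) = 27894*(-1/259) = -27894/259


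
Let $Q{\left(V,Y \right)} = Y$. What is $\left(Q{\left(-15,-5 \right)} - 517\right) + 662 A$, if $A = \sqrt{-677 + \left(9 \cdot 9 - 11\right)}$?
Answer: $-522 + 662 i \sqrt{607} \approx -522.0 + 16310.0 i$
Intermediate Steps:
$A = i \sqrt{607}$ ($A = \sqrt{-677 + \left(81 - 11\right)} = \sqrt{-677 + 70} = \sqrt{-607} = i \sqrt{607} \approx 24.637 i$)
$\left(Q{\left(-15,-5 \right)} - 517\right) + 662 A = \left(-5 - 517\right) + 662 i \sqrt{607} = -522 + 662 i \sqrt{607}$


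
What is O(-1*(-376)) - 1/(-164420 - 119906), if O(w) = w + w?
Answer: 213813153/284326 ≈ 752.00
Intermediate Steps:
O(w) = 2*w
O(-1*(-376)) - 1/(-164420 - 119906) = 2*(-1*(-376)) - 1/(-164420 - 119906) = 2*376 - 1/(-284326) = 752 - 1*(-1/284326) = 752 + 1/284326 = 213813153/284326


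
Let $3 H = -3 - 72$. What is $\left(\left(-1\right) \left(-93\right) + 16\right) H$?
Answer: $-2725$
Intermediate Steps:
$H = -25$ ($H = \frac{-3 - 72}{3} = \frac{1}{3} \left(-75\right) = -25$)
$\left(\left(-1\right) \left(-93\right) + 16\right) H = \left(\left(-1\right) \left(-93\right) + 16\right) \left(-25\right) = \left(93 + 16\right) \left(-25\right) = 109 \left(-25\right) = -2725$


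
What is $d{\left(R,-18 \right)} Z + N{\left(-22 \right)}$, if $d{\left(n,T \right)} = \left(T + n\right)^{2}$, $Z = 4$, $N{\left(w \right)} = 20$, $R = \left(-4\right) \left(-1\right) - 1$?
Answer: $920$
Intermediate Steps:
$R = 3$ ($R = 4 - 1 = 3$)
$d{\left(R,-18 \right)} Z + N{\left(-22 \right)} = \left(-18 + 3\right)^{2} \cdot 4 + 20 = \left(-15\right)^{2} \cdot 4 + 20 = 225 \cdot 4 + 20 = 900 + 20 = 920$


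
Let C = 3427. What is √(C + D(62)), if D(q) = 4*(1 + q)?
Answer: √3679 ≈ 60.655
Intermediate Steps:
D(q) = 4 + 4*q
√(C + D(62)) = √(3427 + (4 + 4*62)) = √(3427 + (4 + 248)) = √(3427 + 252) = √3679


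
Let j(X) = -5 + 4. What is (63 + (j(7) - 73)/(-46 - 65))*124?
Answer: 23684/3 ≈ 7894.7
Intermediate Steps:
j(X) = -1
(63 + (j(7) - 73)/(-46 - 65))*124 = (63 + (-1 - 73)/(-46 - 65))*124 = (63 - 74/(-111))*124 = (63 - 74*(-1/111))*124 = (63 + 2/3)*124 = (191/3)*124 = 23684/3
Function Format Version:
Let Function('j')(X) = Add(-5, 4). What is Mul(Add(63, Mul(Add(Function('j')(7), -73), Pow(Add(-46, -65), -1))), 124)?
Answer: Rational(23684, 3) ≈ 7894.7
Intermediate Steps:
Function('j')(X) = -1
Mul(Add(63, Mul(Add(Function('j')(7), -73), Pow(Add(-46, -65), -1))), 124) = Mul(Add(63, Mul(Add(-1, -73), Pow(Add(-46, -65), -1))), 124) = Mul(Add(63, Mul(-74, Pow(-111, -1))), 124) = Mul(Add(63, Mul(-74, Rational(-1, 111))), 124) = Mul(Add(63, Rational(2, 3)), 124) = Mul(Rational(191, 3), 124) = Rational(23684, 3)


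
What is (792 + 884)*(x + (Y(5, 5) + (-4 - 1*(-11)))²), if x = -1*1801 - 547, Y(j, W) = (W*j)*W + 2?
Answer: 26159008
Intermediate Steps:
Y(j, W) = 2 + j*W² (Y(j, W) = j*W² + 2 = 2 + j*W²)
x = -2348 (x = -1801 - 547 = -2348)
(792 + 884)*(x + (Y(5, 5) + (-4 - 1*(-11)))²) = (792 + 884)*(-2348 + ((2 + 5*5²) + (-4 - 1*(-11)))²) = 1676*(-2348 + ((2 + 5*25) + (-4 + 11))²) = 1676*(-2348 + ((2 + 125) + 7)²) = 1676*(-2348 + (127 + 7)²) = 1676*(-2348 + 134²) = 1676*(-2348 + 17956) = 1676*15608 = 26159008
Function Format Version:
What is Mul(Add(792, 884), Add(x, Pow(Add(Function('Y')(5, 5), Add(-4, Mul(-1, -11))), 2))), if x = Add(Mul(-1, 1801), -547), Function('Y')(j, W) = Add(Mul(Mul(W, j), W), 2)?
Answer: 26159008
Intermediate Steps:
Function('Y')(j, W) = Add(2, Mul(j, Pow(W, 2))) (Function('Y')(j, W) = Add(Mul(j, Pow(W, 2)), 2) = Add(2, Mul(j, Pow(W, 2))))
x = -2348 (x = Add(-1801, -547) = -2348)
Mul(Add(792, 884), Add(x, Pow(Add(Function('Y')(5, 5), Add(-4, Mul(-1, -11))), 2))) = Mul(Add(792, 884), Add(-2348, Pow(Add(Add(2, Mul(5, Pow(5, 2))), Add(-4, Mul(-1, -11))), 2))) = Mul(1676, Add(-2348, Pow(Add(Add(2, Mul(5, 25)), Add(-4, 11)), 2))) = Mul(1676, Add(-2348, Pow(Add(Add(2, 125), 7), 2))) = Mul(1676, Add(-2348, Pow(Add(127, 7), 2))) = Mul(1676, Add(-2348, Pow(134, 2))) = Mul(1676, Add(-2348, 17956)) = Mul(1676, 15608) = 26159008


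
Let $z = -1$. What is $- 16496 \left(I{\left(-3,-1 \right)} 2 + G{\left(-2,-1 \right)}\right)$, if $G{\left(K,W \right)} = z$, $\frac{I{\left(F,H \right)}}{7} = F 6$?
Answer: $4173488$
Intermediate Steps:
$I{\left(F,H \right)} = 42 F$ ($I{\left(F,H \right)} = 7 F 6 = 7 \cdot 6 F = 42 F$)
$G{\left(K,W \right)} = -1$
$- 16496 \left(I{\left(-3,-1 \right)} 2 + G{\left(-2,-1 \right)}\right) = - 16496 \left(42 \left(-3\right) 2 - 1\right) = - 16496 \left(\left(-126\right) 2 - 1\right) = - 16496 \left(-252 - 1\right) = \left(-16496\right) \left(-253\right) = 4173488$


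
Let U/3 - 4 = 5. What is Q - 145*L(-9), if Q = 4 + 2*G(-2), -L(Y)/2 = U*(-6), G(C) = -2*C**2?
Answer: -46992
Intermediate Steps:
U = 27 (U = 12 + 3*5 = 12 + 15 = 27)
L(Y) = 324 (L(Y) = -54*(-6) = -2*(-162) = 324)
Q = -12 (Q = 4 + 2*(-2*(-2)**2) = 4 + 2*(-2*4) = 4 + 2*(-8) = 4 - 16 = -12)
Q - 145*L(-9) = -12 - 145*324 = -12 - 46980 = -46992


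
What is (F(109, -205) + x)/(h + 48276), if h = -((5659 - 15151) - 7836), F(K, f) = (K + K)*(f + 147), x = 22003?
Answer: 1337/9372 ≈ 0.14266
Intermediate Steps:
F(K, f) = 2*K*(147 + f) (F(K, f) = (2*K)*(147 + f) = 2*K*(147 + f))
h = 17328 (h = -(-9492 - 7836) = -1*(-17328) = 17328)
(F(109, -205) + x)/(h + 48276) = (2*109*(147 - 205) + 22003)/(17328 + 48276) = (2*109*(-58) + 22003)/65604 = (-12644 + 22003)*(1/65604) = 9359*(1/65604) = 1337/9372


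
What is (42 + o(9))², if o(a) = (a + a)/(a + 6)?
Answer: 46656/25 ≈ 1866.2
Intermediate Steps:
o(a) = 2*a/(6 + a) (o(a) = (2*a)/(6 + a) = 2*a/(6 + a))
(42 + o(9))² = (42 + 2*9/(6 + 9))² = (42 + 2*9/15)² = (42 + 2*9*(1/15))² = (42 + 6/5)² = (216/5)² = 46656/25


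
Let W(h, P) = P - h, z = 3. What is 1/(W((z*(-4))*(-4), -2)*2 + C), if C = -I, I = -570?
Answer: 1/470 ≈ 0.0021277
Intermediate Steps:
C = 570 (C = -1*(-570) = 570)
1/(W((z*(-4))*(-4), -2)*2 + C) = 1/((-2 - 3*(-4)*(-4))*2 + 570) = 1/((-2 - (-12)*(-4))*2 + 570) = 1/((-2 - 1*48)*2 + 570) = 1/((-2 - 48)*2 + 570) = 1/(-50*2 + 570) = 1/(-100 + 570) = 1/470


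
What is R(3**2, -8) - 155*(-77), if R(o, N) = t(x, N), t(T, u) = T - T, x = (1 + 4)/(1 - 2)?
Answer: 11935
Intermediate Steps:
x = -5 (x = 5/(-1) = 5*(-1) = -5)
t(T, u) = 0
R(o, N) = 0
R(3**2, -8) - 155*(-77) = 0 - 155*(-77) = 0 + 11935 = 11935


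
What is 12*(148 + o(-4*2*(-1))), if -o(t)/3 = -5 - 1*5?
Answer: 2136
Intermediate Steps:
o(t) = 30 (o(t) = -3*(-5 - 1*5) = -3*(-5 - 5) = -3*(-10) = 30)
12*(148 + o(-4*2*(-1))) = 12*(148 + 30) = 12*178 = 2136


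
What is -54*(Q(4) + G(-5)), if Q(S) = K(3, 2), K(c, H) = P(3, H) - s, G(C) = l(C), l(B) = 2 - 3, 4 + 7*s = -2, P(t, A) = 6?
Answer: -2214/7 ≈ -316.29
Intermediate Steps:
s = -6/7 (s = -4/7 + (⅐)*(-2) = -4/7 - 2/7 = -6/7 ≈ -0.85714)
l(B) = -1
G(C) = -1
K(c, H) = 48/7 (K(c, H) = 6 - 1*(-6/7) = 6 + 6/7 = 48/7)
Q(S) = 48/7
-54*(Q(4) + G(-5)) = -54*(48/7 - 1) = -54*41/7 = -2214/7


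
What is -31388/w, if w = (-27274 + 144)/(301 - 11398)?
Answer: -174156318/13565 ≈ -12839.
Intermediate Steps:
w = 27130/11097 (w = -27130/(-11097) = -27130*(-1/11097) = 27130/11097 ≈ 2.4448)
-31388/w = -31388/27130/11097 = -31388*11097/27130 = -174156318/13565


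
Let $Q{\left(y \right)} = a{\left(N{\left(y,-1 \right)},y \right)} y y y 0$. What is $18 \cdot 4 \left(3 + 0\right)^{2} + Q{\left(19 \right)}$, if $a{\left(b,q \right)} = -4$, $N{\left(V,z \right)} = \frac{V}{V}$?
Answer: $648$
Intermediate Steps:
$N{\left(V,z \right)} = 1$
$Q{\left(y \right)} = 0$ ($Q{\left(y \right)} = - 4 y y y 0 = - 4 y y^{2} \cdot 0 = - 4 y 0 = 0$)
$18 \cdot 4 \left(3 + 0\right)^{2} + Q{\left(19 \right)} = 18 \cdot 4 \left(3 + 0\right)^{2} + 0 = 72 \cdot 3^{2} + 0 = 72 \cdot 9 + 0 = 648 + 0 = 648$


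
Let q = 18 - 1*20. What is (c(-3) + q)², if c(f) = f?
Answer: 25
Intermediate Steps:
q = -2 (q = 18 - 20 = -2)
(c(-3) + q)² = (-3 - 2)² = (-5)² = 25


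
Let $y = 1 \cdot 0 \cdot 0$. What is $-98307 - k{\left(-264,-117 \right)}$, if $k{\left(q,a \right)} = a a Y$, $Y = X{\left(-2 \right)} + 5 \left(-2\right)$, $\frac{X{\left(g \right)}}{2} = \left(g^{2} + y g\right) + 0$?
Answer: $-70929$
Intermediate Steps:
$y = 0$ ($y = 0 \cdot 0 = 0$)
$X{\left(g \right)} = 2 g^{2}$ ($X{\left(g \right)} = 2 \left(\left(g^{2} + 0 g\right) + 0\right) = 2 \left(\left(g^{2} + 0\right) + 0\right) = 2 \left(g^{2} + 0\right) = 2 g^{2}$)
$Y = -2$ ($Y = 2 \left(-2\right)^{2} + 5 \left(-2\right) = 2 \cdot 4 - 10 = 8 - 10 = -2$)
$k{\left(q,a \right)} = - 2 a^{2}$ ($k{\left(q,a \right)} = a a \left(-2\right) = a^{2} \left(-2\right) = - 2 a^{2}$)
$-98307 - k{\left(-264,-117 \right)} = -98307 - - 2 \left(-117\right)^{2} = -98307 - \left(-2\right) 13689 = -98307 - -27378 = -98307 + 27378 = -70929$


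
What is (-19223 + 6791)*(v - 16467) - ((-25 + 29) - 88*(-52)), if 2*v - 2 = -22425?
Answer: 344094532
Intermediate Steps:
v = -22423/2 (v = 1 + (1/2)*(-22425) = 1 - 22425/2 = -22423/2 ≈ -11212.)
(-19223 + 6791)*(v - 16467) - ((-25 + 29) - 88*(-52)) = (-19223 + 6791)*(-22423/2 - 16467) - ((-25 + 29) - 88*(-52)) = -12432*(-55357/2) - (4 + 4576) = 344099112 - 1*4580 = 344099112 - 4580 = 344094532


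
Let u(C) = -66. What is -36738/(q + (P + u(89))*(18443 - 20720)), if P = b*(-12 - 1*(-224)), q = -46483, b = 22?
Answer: 2826/808933 ≈ 0.0034935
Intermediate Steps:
P = 4664 (P = 22*(-12 - 1*(-224)) = 22*(-12 + 224) = 22*212 = 4664)
-36738/(q + (P + u(89))*(18443 - 20720)) = -36738/(-46483 + (4664 - 66)*(18443 - 20720)) = -36738/(-46483 + 4598*(-2277)) = -36738/(-46483 - 10469646) = -36738/(-10516129) = -36738*(-1/10516129) = 2826/808933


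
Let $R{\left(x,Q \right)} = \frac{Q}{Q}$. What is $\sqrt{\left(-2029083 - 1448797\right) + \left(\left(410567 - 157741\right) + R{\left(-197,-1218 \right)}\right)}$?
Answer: $i \sqrt{3225053} \approx 1795.8 i$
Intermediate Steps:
$R{\left(x,Q \right)} = 1$
$\sqrt{\left(-2029083 - 1448797\right) + \left(\left(410567 - 157741\right) + R{\left(-197,-1218 \right)}\right)} = \sqrt{\left(-2029083 - 1448797\right) + \left(\left(410567 - 157741\right) + 1\right)} = \sqrt{-3477880 + \left(252826 + 1\right)} = \sqrt{-3477880 + 252827} = \sqrt{-3225053} = i \sqrt{3225053}$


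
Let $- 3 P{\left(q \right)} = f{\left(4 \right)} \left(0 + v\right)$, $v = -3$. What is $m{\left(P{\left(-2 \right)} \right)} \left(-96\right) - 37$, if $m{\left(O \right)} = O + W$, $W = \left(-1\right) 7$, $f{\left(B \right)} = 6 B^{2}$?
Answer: $-8581$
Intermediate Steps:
$W = -7$
$P{\left(q \right)} = 96$ ($P{\left(q \right)} = - \frac{6 \cdot 4^{2} \left(0 - 3\right)}{3} = - \frac{6 \cdot 16 \left(-3\right)}{3} = - \frac{96 \left(-3\right)}{3} = \left(- \frac{1}{3}\right) \left(-288\right) = 96$)
$m{\left(O \right)} = -7 + O$ ($m{\left(O \right)} = O - 7 = -7 + O$)
$m{\left(P{\left(-2 \right)} \right)} \left(-96\right) - 37 = \left(-7 + 96\right) \left(-96\right) - 37 = 89 \left(-96\right) - 37 = -8544 - 37 = -8581$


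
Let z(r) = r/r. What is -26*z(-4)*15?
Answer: -390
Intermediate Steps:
z(r) = 1
-26*z(-4)*15 = -26*1*15 = -26*15 = -390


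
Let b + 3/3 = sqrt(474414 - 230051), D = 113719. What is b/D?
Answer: -1/113719 + 7*sqrt(4987)/113719 ≈ 0.0043382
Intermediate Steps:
b = -1 + 7*sqrt(4987) (b = -1 + sqrt(474414 - 230051) = -1 + sqrt(244363) = -1 + 7*sqrt(4987) ≈ 493.33)
b/D = (-1 + 7*sqrt(4987))/113719 = (-1 + 7*sqrt(4987))*(1/113719) = -1/113719 + 7*sqrt(4987)/113719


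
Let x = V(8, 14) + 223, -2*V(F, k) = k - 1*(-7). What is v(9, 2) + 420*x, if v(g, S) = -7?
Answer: 89243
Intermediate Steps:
V(F, k) = -7/2 - k/2 (V(F, k) = -(k - 1*(-7))/2 = -(k + 7)/2 = -(7 + k)/2 = -7/2 - k/2)
x = 425/2 (x = (-7/2 - 1/2*14) + 223 = (-7/2 - 7) + 223 = -21/2 + 223 = 425/2 ≈ 212.50)
v(9, 2) + 420*x = -7 + 420*(425/2) = -7 + 89250 = 89243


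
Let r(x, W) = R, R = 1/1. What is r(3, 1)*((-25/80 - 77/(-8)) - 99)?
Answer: -1435/16 ≈ -89.688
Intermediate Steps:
R = 1
r(x, W) = 1
r(3, 1)*((-25/80 - 77/(-8)) - 99) = 1*((-25/80 - 77/(-8)) - 99) = 1*((-25*1/80 - 77*(-⅛)) - 99) = 1*((-5/16 + 77/8) - 99) = 1*(149/16 - 99) = 1*(-1435/16) = -1435/16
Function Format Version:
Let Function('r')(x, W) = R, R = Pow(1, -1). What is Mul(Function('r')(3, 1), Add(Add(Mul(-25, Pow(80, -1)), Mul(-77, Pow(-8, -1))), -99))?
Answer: Rational(-1435, 16) ≈ -89.688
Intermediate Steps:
R = 1
Function('r')(x, W) = 1
Mul(Function('r')(3, 1), Add(Add(Mul(-25, Pow(80, -1)), Mul(-77, Pow(-8, -1))), -99)) = Mul(1, Add(Add(Mul(-25, Pow(80, -1)), Mul(-77, Pow(-8, -1))), -99)) = Mul(1, Add(Add(Mul(-25, Rational(1, 80)), Mul(-77, Rational(-1, 8))), -99)) = Mul(1, Add(Add(Rational(-5, 16), Rational(77, 8)), -99)) = Mul(1, Add(Rational(149, 16), -99)) = Mul(1, Rational(-1435, 16)) = Rational(-1435, 16)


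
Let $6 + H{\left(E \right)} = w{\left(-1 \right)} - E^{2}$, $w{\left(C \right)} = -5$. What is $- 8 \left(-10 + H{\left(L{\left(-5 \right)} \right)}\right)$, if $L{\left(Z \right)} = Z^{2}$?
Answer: $5168$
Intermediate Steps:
$H{\left(E \right)} = -11 - E^{2}$ ($H{\left(E \right)} = -6 - \left(5 + E^{2}\right) = -11 - E^{2}$)
$- 8 \left(-10 + H{\left(L{\left(-5 \right)} \right)}\right) = - 8 \left(-10 - \left(11 + \left(\left(-5\right)^{2}\right)^{2}\right)\right) = - 8 \left(-10 - 636\right) = \left(-8\right) \left(-646\right) = 5168$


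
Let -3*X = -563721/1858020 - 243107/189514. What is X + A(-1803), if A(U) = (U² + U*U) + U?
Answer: 381453376441412463/58686800380 ≈ 6.4998e+6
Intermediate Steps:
X = 31029482763/58686800380 (X = -(-563721/1858020 - 243107/189514)/3 = -(-563721*1/1858020 - 243107*1/189514)/3 = -(-187907/619340 - 243107/189514)/3 = -⅓*(-93088448289/58686800380) = 31029482763/58686800380 ≈ 0.52873)
A(U) = U + 2*U² (A(U) = (U² + U²) + U = 2*U² + U = U + 2*U²)
X + A(-1803) = 31029482763/58686800380 - 1803*(1 + 2*(-1803)) = 31029482763/58686800380 - 1803*(1 - 3606) = 31029482763/58686800380 - 1803*(-3605) = 31029482763/58686800380 + 6499815 = 381453376441412463/58686800380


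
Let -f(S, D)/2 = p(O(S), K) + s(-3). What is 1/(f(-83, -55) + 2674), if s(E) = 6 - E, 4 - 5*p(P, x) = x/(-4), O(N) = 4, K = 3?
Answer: 10/26541 ≈ 0.00037678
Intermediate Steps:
p(P, x) = ⅘ + x/20 (p(P, x) = ⅘ - x/(5*(-4)) = ⅘ - x*(-1)/(5*4) = ⅘ - (-1)*x/20 = ⅘ + x/20)
f(S, D) = -199/10 (f(S, D) = -2*((⅘ + (1/20)*3) + (6 - 1*(-3))) = -2*((⅘ + 3/20) + (6 + 3)) = -2*(19/20 + 9) = -2*199/20 = -199/10)
1/(f(-83, -55) + 2674) = 1/(-199/10 + 2674) = 1/(26541/10) = 10/26541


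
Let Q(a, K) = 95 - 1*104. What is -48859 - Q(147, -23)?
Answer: -48850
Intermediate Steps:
Q(a, K) = -9 (Q(a, K) = 95 - 104 = -9)
-48859 - Q(147, -23) = -48859 - 1*(-9) = -48859 + 9 = -48850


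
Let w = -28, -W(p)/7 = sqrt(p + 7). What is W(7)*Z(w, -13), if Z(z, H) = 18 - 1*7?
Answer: -77*sqrt(14) ≈ -288.11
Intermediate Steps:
W(p) = -7*sqrt(7 + p) (W(p) = -7*sqrt(p + 7) = -7*sqrt(7 + p))
Z(z, H) = 11 (Z(z, H) = 18 - 7 = 11)
W(7)*Z(w, -13) = -7*sqrt(7 + 7)*11 = -7*sqrt(14)*11 = -77*sqrt(14)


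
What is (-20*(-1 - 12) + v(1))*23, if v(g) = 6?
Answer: 6118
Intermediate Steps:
(-20*(-1 - 12) + v(1))*23 = (-20*(-1 - 12) + 6)*23 = (-20*(-13) + 6)*23 = (260 + 6)*23 = 266*23 = 6118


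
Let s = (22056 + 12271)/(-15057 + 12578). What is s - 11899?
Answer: -29531948/2479 ≈ -11913.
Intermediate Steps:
s = -34327/2479 (s = 34327/(-2479) = 34327*(-1/2479) = -34327/2479 ≈ -13.847)
s - 11899 = -34327/2479 - 11899 = -29531948/2479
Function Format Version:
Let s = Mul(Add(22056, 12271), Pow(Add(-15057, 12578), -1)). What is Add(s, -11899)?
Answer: Rational(-29531948, 2479) ≈ -11913.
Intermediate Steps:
s = Rational(-34327, 2479) (s = Mul(34327, Pow(-2479, -1)) = Mul(34327, Rational(-1, 2479)) = Rational(-34327, 2479) ≈ -13.847)
Add(s, -11899) = Add(Rational(-34327, 2479), -11899) = Rational(-29531948, 2479)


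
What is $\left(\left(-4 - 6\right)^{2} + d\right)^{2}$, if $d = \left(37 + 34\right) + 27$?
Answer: $39204$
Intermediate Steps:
$d = 98$ ($d = 71 + 27 = 98$)
$\left(\left(-4 - 6\right)^{2} + d\right)^{2} = \left(\left(-4 - 6\right)^{2} + 98\right)^{2} = \left(\left(-10\right)^{2} + 98\right)^{2} = \left(100 + 98\right)^{2} = 198^{2} = 39204$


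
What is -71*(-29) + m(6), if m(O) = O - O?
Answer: 2059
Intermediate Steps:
m(O) = 0
-71*(-29) + m(6) = -71*(-29) + 0 = 2059 + 0 = 2059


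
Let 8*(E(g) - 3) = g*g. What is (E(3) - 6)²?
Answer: 225/64 ≈ 3.5156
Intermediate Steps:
E(g) = 3 + g²/8 (E(g) = 3 + (g*g)/8 = 3 + g²/8)
(E(3) - 6)² = ((3 + (⅛)*3²) - 6)² = ((3 + (⅛)*9) - 6)² = ((3 + 9/8) - 6)² = (33/8 - 6)² = (-15/8)² = 225/64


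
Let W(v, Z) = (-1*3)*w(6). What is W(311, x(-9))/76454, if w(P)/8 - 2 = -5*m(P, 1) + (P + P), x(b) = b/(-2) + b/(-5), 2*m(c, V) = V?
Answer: -138/38227 ≈ -0.0036100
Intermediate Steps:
m(c, V) = V/2
x(b) = -7*b/10 (x(b) = b*(-½) + b*(-⅕) = -b/2 - b/5 = -7*b/10)
w(P) = -4 + 16*P (w(P) = 16 + 8*(-5/2 + (P + P)) = 16 + 8*(-5*½ + 2*P) = 16 + 8*(-5/2 + 2*P) = 16 + (-20 + 16*P) = -4 + 16*P)
W(v, Z) = -276 (W(v, Z) = (-1*3)*(-4 + 16*6) = -3*(-4 + 96) = -3*92 = -276)
W(311, x(-9))/76454 = -276/76454 = -276*1/76454 = -138/38227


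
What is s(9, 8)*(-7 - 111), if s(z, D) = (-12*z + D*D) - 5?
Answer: 5782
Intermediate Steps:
s(z, D) = -5 + D² - 12*z (s(z, D) = (-12*z + D²) - 5 = (D² - 12*z) - 5 = -5 + D² - 12*z)
s(9, 8)*(-7 - 111) = (-5 + 8² - 12*9)*(-7 - 111) = (-5 + 64 - 108)*(-118) = -49*(-118) = 5782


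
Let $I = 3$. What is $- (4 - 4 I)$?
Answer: $8$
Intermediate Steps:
$- (4 - 4 I) = - (4 - 12) = \left(-1\right) \left(-8\right) = 8$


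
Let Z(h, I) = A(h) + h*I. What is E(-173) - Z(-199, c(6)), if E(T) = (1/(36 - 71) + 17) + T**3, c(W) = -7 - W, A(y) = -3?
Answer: -181309941/35 ≈ -5.1803e+6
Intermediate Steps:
Z(h, I) = -3 + I*h (Z(h, I) = -3 + h*I = -3 + I*h)
E(T) = 594/35 + T**3 (E(T) = (1/(-35) + 17) + T**3 = (-1/35 + 17) + T**3 = 594/35 + T**3)
E(-173) - Z(-199, c(6)) = (594/35 + (-173)**3) - (-3 + (-7 - 1*6)*(-199)) = (594/35 - 5177717) - (-3 + (-7 - 6)*(-199)) = -181219501/35 - (-3 - 13*(-199)) = -181219501/35 - (-3 + 2587) = -181219501/35 - 1*2584 = -181219501/35 - 2584 = -181309941/35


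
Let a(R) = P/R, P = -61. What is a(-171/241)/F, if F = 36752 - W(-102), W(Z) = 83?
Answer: 14701/6270399 ≈ 0.0023445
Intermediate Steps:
a(R) = -61/R
F = 36669 (F = 36752 - 1*83 = 36752 - 83 = 36669)
a(-171/241)/F = -61/((-171/241))/36669 = -61/((-171*1/241))*(1/36669) = -61/(-171/241)*(1/36669) = -61*(-241/171)*(1/36669) = (14701/171)*(1/36669) = 14701/6270399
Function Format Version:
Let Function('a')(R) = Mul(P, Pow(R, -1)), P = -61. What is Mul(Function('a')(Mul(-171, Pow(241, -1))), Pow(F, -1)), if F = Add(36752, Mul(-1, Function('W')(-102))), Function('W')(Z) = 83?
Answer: Rational(14701, 6270399) ≈ 0.0023445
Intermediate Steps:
Function('a')(R) = Mul(-61, Pow(R, -1))
F = 36669 (F = Add(36752, Mul(-1, 83)) = Add(36752, -83) = 36669)
Mul(Function('a')(Mul(-171, Pow(241, -1))), Pow(F, -1)) = Mul(Mul(-61, Pow(Mul(-171, Pow(241, -1)), -1)), Pow(36669, -1)) = Mul(Mul(-61, Pow(Mul(-171, Rational(1, 241)), -1)), Rational(1, 36669)) = Mul(Mul(-61, Pow(Rational(-171, 241), -1)), Rational(1, 36669)) = Mul(Mul(-61, Rational(-241, 171)), Rational(1, 36669)) = Mul(Rational(14701, 171), Rational(1, 36669)) = Rational(14701, 6270399)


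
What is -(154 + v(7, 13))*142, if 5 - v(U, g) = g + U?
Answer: -19738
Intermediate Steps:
v(U, g) = 5 - U - g (v(U, g) = 5 - (g + U) = 5 - (U + g) = 5 + (-U - g) = 5 - U - g)
-(154 + v(7, 13))*142 = -(154 + (5 - 1*7 - 1*13))*142 = -(154 + (5 - 7 - 13))*142 = -(154 - 15)*142 = -139*142 = -1*19738 = -19738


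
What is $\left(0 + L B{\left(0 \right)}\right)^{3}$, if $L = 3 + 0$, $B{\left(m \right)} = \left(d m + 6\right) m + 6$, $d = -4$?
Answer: $5832$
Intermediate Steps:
$B{\left(m \right)} = 6 + m \left(6 - 4 m\right)$ ($B{\left(m \right)} = \left(- 4 m + 6\right) m + 6 = \left(6 - 4 m\right) m + 6 = m \left(6 - 4 m\right) + 6 = 6 + m \left(6 - 4 m\right)$)
$L = 3$
$\left(0 + L B{\left(0 \right)}\right)^{3} = \left(0 + 3 \left(6 - 4 \cdot 0^{2} + 6 \cdot 0\right)\right)^{3} = \left(0 + 3 \left(6 - 0 + 0\right)\right)^{3} = \left(0 + 3 \left(6 + 0 + 0\right)\right)^{3} = \left(0 + 3 \cdot 6\right)^{3} = \left(0 + 18\right)^{3} = 18^{3} = 5832$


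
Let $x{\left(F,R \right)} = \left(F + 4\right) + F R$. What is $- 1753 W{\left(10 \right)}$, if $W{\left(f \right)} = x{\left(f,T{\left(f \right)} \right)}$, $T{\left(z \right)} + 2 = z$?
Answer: $-164782$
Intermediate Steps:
$T{\left(z \right)} = -2 + z$
$x{\left(F,R \right)} = 4 + F + F R$ ($x{\left(F,R \right)} = \left(4 + F\right) + F R = 4 + F + F R$)
$W{\left(f \right)} = 4 + f + f \left(-2 + f\right)$
$- 1753 W{\left(10 \right)} = - 1753 \left(4 + 10^{2} - 10\right) = - 1753 \left(4 + 100 - 10\right) = \left(-1753\right) 94 = -164782$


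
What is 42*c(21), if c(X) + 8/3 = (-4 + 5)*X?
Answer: 770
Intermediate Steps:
c(X) = -8/3 + X (c(X) = -8/3 + (-4 + 5)*X = -8/3 + 1*X = -8/3 + X)
42*c(21) = 42*(-8/3 + 21) = 42*(55/3) = 770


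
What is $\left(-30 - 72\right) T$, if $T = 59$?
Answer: $-6018$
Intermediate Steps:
$\left(-30 - 72\right) T = \left(-30 - 72\right) 59 = \left(-102\right) 59 = -6018$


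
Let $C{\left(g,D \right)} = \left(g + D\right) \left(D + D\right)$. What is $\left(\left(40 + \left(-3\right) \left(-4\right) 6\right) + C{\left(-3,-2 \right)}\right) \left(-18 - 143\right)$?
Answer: $-21252$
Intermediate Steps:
$C{\left(g,D \right)} = 2 D \left(D + g\right)$ ($C{\left(g,D \right)} = \left(D + g\right) 2 D = 2 D \left(D + g\right)$)
$\left(\left(40 + \left(-3\right) \left(-4\right) 6\right) + C{\left(-3,-2 \right)}\right) \left(-18 - 143\right) = \left(\left(40 + \left(-3\right) \left(-4\right) 6\right) + 2 \left(-2\right) \left(-2 - 3\right)\right) \left(-18 - 143\right) = \left(\left(40 + 12 \cdot 6\right) + 2 \left(-2\right) \left(-5\right)\right) \left(-161\right) = \left(\left(40 + 72\right) + 20\right) \left(-161\right) = \left(112 + 20\right) \left(-161\right) = 132 \left(-161\right) = -21252$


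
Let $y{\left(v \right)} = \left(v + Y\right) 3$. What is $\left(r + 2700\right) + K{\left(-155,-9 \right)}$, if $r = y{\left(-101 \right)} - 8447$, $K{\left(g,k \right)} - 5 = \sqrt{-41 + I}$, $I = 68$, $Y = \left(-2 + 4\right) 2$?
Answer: $-6033 + 3 \sqrt{3} \approx -6027.8$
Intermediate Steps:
$Y = 4$ ($Y = 2 \cdot 2 = 4$)
$K{\left(g,k \right)} = 5 + 3 \sqrt{3}$ ($K{\left(g,k \right)} = 5 + \sqrt{-41 + 68} = 5 + \sqrt{27} = 5 + 3 \sqrt{3}$)
$y{\left(v \right)} = 12 + 3 v$ ($y{\left(v \right)} = \left(v + 4\right) 3 = \left(4 + v\right) 3 = 12 + 3 v$)
$r = -8738$ ($r = \left(12 + 3 \left(-101\right)\right) - 8447 = \left(12 - 303\right) - 8447 = -291 - 8447 = -8738$)
$\left(r + 2700\right) + K{\left(-155,-9 \right)} = \left(-8738 + 2700\right) + \left(5 + 3 \sqrt{3}\right) = -6038 + \left(5 + 3 \sqrt{3}\right) = -6033 + 3 \sqrt{3}$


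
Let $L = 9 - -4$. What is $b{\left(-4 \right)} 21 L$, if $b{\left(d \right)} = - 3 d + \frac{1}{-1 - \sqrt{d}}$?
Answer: $\frac{16107}{5} + \frac{546 i}{5} \approx 3221.4 + 109.2 i$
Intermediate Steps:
$L = 13$ ($L = 9 + 4 = 13$)
$b{\left(d \right)} = \frac{1}{-1 - \sqrt{d}} - 3 d$
$b{\left(-4 \right)} 21 L = \frac{-1 - -12 - 3 \left(-4\right)^{\frac{3}{2}}}{1 + \sqrt{-4}} \cdot 21 \cdot 13 = \frac{-1 + 12 - 3 \left(- 8 i\right)}{1 + 2 i} 21 \cdot 13 = \frac{1 - 2 i}{5} \left(-1 + 12 + 24 i\right) 21 \cdot 13 = \frac{1 - 2 i}{5} \left(11 + 24 i\right) 21 \cdot 13 = \frac{\left(1 - 2 i\right) \left(11 + 24 i\right)}{5} \cdot 21 \cdot 13 = \frac{21 \left(1 - 2 i\right) \left(11 + 24 i\right)}{5} \cdot 13 = \frac{273 \left(1 - 2 i\right) \left(11 + 24 i\right)}{5}$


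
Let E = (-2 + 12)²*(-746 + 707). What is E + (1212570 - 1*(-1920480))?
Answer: 3129150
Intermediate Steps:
E = -3900 (E = 10²*(-39) = 100*(-39) = -3900)
E + (1212570 - 1*(-1920480)) = -3900 + (1212570 - 1*(-1920480)) = -3900 + (1212570 + 1920480) = -3900 + 3133050 = 3129150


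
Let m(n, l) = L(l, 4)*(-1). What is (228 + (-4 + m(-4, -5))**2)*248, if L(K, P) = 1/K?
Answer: 1503128/25 ≈ 60125.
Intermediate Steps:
m(n, l) = -1/l
(228 + (-4 + m(-4, -5))**2)*248 = (228 + (-4 - 1/(-5))**2)*248 = (228 + (-4 - 1*(-1/5))**2)*248 = (228 + (-4 + 1/5)**2)*248 = (228 + (-19/5)**2)*248 = (228 + 361/25)*248 = (6061/25)*248 = 1503128/25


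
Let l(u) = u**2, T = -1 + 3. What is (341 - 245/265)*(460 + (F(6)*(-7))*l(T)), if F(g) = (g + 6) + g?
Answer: -793056/53 ≈ -14963.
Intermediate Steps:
T = 2
F(g) = 6 + 2*g (F(g) = (6 + g) + g = 6 + 2*g)
(341 - 245/265)*(460 + (F(6)*(-7))*l(T)) = (341 - 245/265)*(460 + ((6 + 2*6)*(-7))*2**2) = (341 - 245*1/265)*(460 + ((6 + 12)*(-7))*4) = (341 - 49/53)*(460 + (18*(-7))*4) = 18024*(460 - 126*4)/53 = 18024*(460 - 504)/53 = (18024/53)*(-44) = -793056/53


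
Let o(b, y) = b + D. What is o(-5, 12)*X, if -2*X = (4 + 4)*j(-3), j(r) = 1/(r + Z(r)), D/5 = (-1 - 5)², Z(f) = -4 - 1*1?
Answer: 175/2 ≈ 87.500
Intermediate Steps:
Z(f) = -5 (Z(f) = -4 - 1 = -5)
D = 180 (D = 5*(-1 - 5)² = 5*(-6)² = 5*36 = 180)
o(b, y) = 180 + b (o(b, y) = b + 180 = 180 + b)
j(r) = 1/(-5 + r) (j(r) = 1/(r - 5) = 1/(-5 + r))
X = ½ (X = -(4 + 4)/(2*(-5 - 3)) = -4/(-8) = -4*(-1)/8 = -½*(-1) = ½ ≈ 0.50000)
o(-5, 12)*X = (180 - 5)*(½) = 175*(½) = 175/2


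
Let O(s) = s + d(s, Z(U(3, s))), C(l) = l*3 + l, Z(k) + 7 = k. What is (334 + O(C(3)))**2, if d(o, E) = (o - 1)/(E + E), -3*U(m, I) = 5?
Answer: 322525681/2704 ≈ 1.1928e+5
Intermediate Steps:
U(m, I) = -5/3 (U(m, I) = -1/3*5 = -5/3)
Z(k) = -7 + k
C(l) = 4*l (C(l) = 3*l + l = 4*l)
d(o, E) = (-1 + o)/(2*E) (d(o, E) = (-1 + o)/((2*E)) = (-1 + o)*(1/(2*E)) = (-1 + o)/(2*E))
O(s) = 3/52 + 49*s/52 (O(s) = s + (-1 + s)/(2*(-7 - 5/3)) = s + (-1 + s)/(2*(-26/3)) = s + (1/2)*(-3/26)*(-1 + s) = s + (3/52 - 3*s/52) = 3/52 + 49*s/52)
(334 + O(C(3)))**2 = (334 + (3/52 + 49*(4*3)/52))**2 = (334 + (3/52 + (49/52)*12))**2 = (334 + (3/52 + 147/13))**2 = (334 + 591/52)**2 = (17959/52)**2 = 322525681/2704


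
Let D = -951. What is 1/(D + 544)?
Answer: -1/407 ≈ -0.0024570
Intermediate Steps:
1/(D + 544) = 1/(-951 + 544) = 1/(-407) = -1/407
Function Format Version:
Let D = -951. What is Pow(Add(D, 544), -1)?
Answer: Rational(-1, 407) ≈ -0.0024570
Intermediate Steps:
Pow(Add(D, 544), -1) = Pow(Add(-951, 544), -1) = Pow(-407, -1) = Rational(-1, 407)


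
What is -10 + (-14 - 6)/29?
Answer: -310/29 ≈ -10.690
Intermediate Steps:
-10 + (-14 - 6)/29 = -10 + (1/29)*(-20) = -10 - 20/29 = -310/29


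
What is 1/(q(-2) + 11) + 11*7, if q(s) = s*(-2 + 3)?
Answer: 694/9 ≈ 77.111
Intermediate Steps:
q(s) = s (q(s) = s*1 = s)
1/(q(-2) + 11) + 11*7 = 1/(-2 + 11) + 11*7 = 1/9 + 77 = ⅑ + 77 = 694/9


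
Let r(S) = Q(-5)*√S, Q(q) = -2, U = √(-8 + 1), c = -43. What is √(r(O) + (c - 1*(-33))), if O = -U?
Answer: √(-10 - 2*7^(¼)*√(-I)) ≈ 0.32653 + 3.5224*I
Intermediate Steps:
U = I*√7 (U = √(-7) = I*√7 ≈ 2.6458*I)
O = -I*√7 ≈ -2.6458*I
r(S) = -2*√S
√(r(O) + (c - 1*(-33))) = √(-2*7^(¼)*√(-I) + (-43 - 1*(-33))) = √(-2*7^(¼)*√(-I) + (-43 + 33)) = √(-2*7^(¼)*√(-I) - 10) = √(-10 - 2*7^(¼)*√(-I))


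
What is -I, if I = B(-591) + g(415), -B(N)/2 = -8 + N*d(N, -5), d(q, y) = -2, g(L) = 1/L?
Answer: 974419/415 ≈ 2348.0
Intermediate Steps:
B(N) = 16 + 4*N (B(N) = -2*(-8 + N*(-2)) = -2*(-8 - 2*N) = 16 + 4*N)
I = -974419/415 (I = (16 + 4*(-591)) + 1/415 = (16 - 2364) + 1/415 = -2348 + 1/415 = -974419/415 ≈ -2348.0)
-I = -1*(-974419/415) = 974419/415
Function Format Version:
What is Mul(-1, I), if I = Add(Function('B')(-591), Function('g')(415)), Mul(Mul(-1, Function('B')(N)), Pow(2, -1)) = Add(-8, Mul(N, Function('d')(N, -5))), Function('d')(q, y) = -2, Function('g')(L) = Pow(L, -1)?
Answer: Rational(974419, 415) ≈ 2348.0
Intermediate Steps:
Function('B')(N) = Add(16, Mul(4, N)) (Function('B')(N) = Mul(-2, Add(-8, Mul(N, -2))) = Mul(-2, Add(-8, Mul(-2, N))) = Add(16, Mul(4, N)))
I = Rational(-974419, 415) (I = Add(Add(16, Mul(4, -591)), Pow(415, -1)) = Add(Add(16, -2364), Rational(1, 415)) = Add(-2348, Rational(1, 415)) = Rational(-974419, 415) ≈ -2348.0)
Mul(-1, I) = Mul(-1, Rational(-974419, 415)) = Rational(974419, 415)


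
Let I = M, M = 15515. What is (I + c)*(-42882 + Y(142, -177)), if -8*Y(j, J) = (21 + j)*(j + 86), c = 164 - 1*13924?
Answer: -166821525/2 ≈ -8.3411e+7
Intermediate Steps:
c = -13760 (c = 164 - 13924 = -13760)
I = 15515
Y(j, J) = -(21 + j)*(86 + j)/8 (Y(j, J) = -(21 + j)*(j + 86)/8 = -(21 + j)*(86 + j)/8)
(I + c)*(-42882 + Y(142, -177)) = (15515 - 13760)*(-42882 + (-903/4 - 107/8*142 - 1/8*142**2)) = 1755*(-42882 + (-903/4 - 7597/4 - 1/8*20164)) = 1755*(-42882 + (-903/4 - 7597/4 - 5041/2)) = 1755*(-42882 - 9291/2) = 1755*(-95055/2) = -166821525/2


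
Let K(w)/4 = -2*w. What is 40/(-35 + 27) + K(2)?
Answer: -21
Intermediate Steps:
K(w) = -8*w (K(w) = 4*(-2*w) = -8*w)
40/(-35 + 27) + K(2) = 40/(-35 + 27) - 8*2 = 40/(-8) - 16 = -⅛*40 - 16 = -5 - 16 = -21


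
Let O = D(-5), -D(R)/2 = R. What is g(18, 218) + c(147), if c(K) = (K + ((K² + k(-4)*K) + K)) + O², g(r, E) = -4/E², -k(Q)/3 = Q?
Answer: 282375726/11881 ≈ 23767.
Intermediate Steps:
k(Q) = -3*Q
D(R) = -2*R
O = 10 (O = -2*(-5) = 10)
g(r, E) = -4/E²
c(K) = 100 + K² + 14*K (c(K) = (K + ((K² + (-3*(-4))*K) + K)) + 10² = (K + ((K² + 12*K) + K)) + 100 = (K + (K² + 13*K)) + 100 = (K² + 14*K) + 100 = 100 + K² + 14*K)
g(18, 218) + c(147) = -4/218² + (100 + 147² + 14*147) = -4*1/47524 + (100 + 21609 + 2058) = -1/11881 + 23767 = 282375726/11881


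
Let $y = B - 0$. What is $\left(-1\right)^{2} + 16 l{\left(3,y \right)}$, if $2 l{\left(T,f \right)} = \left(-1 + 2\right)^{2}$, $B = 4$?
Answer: $9$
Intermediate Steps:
$y = 4$ ($y = 4 - 0 = 4 + 0 = 4$)
$l{\left(T,f \right)} = \frac{1}{2}$ ($l{\left(T,f \right)} = \frac{\left(-1 + 2\right)^{2}}{2} = \frac{1^{2}}{2} = \frac{1}{2} \cdot 1 = \frac{1}{2}$)
$\left(-1\right)^{2} + 16 l{\left(3,y \right)} = \left(-1\right)^{2} + 16 \cdot \frac{1}{2} = 1 + 8 = 9$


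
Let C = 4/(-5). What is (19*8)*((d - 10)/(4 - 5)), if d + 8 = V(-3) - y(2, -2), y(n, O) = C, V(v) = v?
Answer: 15352/5 ≈ 3070.4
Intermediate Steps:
C = -⅘ (C = 4*(-⅕) = -⅘ ≈ -0.80000)
y(n, O) = -⅘
d = -51/5 (d = -8 + (-3 - 1*(-⅘)) = -8 + (-3 + ⅘) = -8 - 11/5 = -51/5 ≈ -10.200)
(19*8)*((d - 10)/(4 - 5)) = (19*8)*((-51/5 - 10)/(4 - 5)) = 152*(-101/5/(-1)) = 152*(-101/5*(-1)) = 152*(101/5) = 15352/5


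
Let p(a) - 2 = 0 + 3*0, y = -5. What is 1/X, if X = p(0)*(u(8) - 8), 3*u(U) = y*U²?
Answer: -3/688 ≈ -0.0043605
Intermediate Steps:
p(a) = 2 (p(a) = 2 + (0 + 3*0) = 2 + (0 + 0) = 2 + 0 = 2)
u(U) = -5*U²/3 (u(U) = (-5*U²)/3 = -5*U²/3)
X = -688/3 (X = 2*(-5/3*8² - 8) = 2*(-5/3*64 - 8) = 2*(-320/3 - 8) = 2*(-344/3) = -688/3 ≈ -229.33)
1/X = 1/(-688/3) = -3/688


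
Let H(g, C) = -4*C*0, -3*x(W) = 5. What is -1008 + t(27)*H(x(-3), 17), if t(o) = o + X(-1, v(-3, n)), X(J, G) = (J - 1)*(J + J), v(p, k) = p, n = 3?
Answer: -1008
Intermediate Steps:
X(J, G) = 2*J*(-1 + J) (X(J, G) = (-1 + J)*(2*J) = 2*J*(-1 + J))
x(W) = -5/3 (x(W) = -⅓*5 = -5/3)
H(g, C) = 0
t(o) = 4 + o (t(o) = o + 2*(-1)*(-1 - 1) = o + 2*(-1)*(-2) = o + 4 = 4 + o)
-1008 + t(27)*H(x(-3), 17) = -1008 + (4 + 27)*0 = -1008 + 31*0 = -1008 + 0 = -1008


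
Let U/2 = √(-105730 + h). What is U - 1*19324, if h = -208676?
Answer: -19324 + 6*I*√34934 ≈ -19324.0 + 1121.4*I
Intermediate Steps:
U = 6*I*√34934 (U = 2*√(-105730 - 208676) = 2*√(-314406) = 2*(3*I*√34934) = 6*I*√34934 ≈ 1121.4*I)
U - 1*19324 = 6*I*√34934 - 1*19324 = 6*I*√34934 - 19324 = -19324 + 6*I*√34934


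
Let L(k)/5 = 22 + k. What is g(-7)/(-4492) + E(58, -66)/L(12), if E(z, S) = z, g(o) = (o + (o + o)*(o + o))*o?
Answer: 242723/381820 ≈ 0.63570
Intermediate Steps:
L(k) = 110 + 5*k (L(k) = 5*(22 + k) = 110 + 5*k)
g(o) = o*(o + 4*o**2) (g(o) = (o + (2*o)*(2*o))*o = (o + 4*o**2)*o = o*(o + 4*o**2))
g(-7)/(-4492) + E(58, -66)/L(12) = ((-7)**2*(1 + 4*(-7)))/(-4492) + 58/(110 + 5*12) = (49*(1 - 28))*(-1/4492) + 58/(110 + 60) = (49*(-27))*(-1/4492) + 58/170 = -1323*(-1/4492) + 58*(1/170) = 1323/4492 + 29/85 = 242723/381820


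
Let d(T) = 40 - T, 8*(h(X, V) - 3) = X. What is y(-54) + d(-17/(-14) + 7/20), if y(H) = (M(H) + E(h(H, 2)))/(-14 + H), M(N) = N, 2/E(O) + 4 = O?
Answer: 2894657/73780 ≈ 39.234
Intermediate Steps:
h(X, V) = 3 + X/8
E(O) = 2/(-4 + O)
y(H) = (H + 2/(-1 + H/8))/(-14 + H) (y(H) = (H + 2/(-4 + (3 + H/8)))/(-14 + H) = (H + 2/(-1 + H/8))/(-14 + H))
y(-54) + d(-17/(-14) + 7/20) = (16 - 54*(-8 - 54))/((-14 - 54)*(-8 - 54)) + (40 - (-17/(-14) + 7/20)) = (16 - 54*(-62))/(-68*(-62)) + (40 - (-17*(-1/14) + 7*(1/20))) = -1/68*(-1/62)*(16 + 3348) + (40 - (17/14 + 7/20)) = -1/68*(-1/62)*3364 + (40 - 1*219/140) = 841/1054 + (40 - 219/140) = 841/1054 + 5381/140 = 2894657/73780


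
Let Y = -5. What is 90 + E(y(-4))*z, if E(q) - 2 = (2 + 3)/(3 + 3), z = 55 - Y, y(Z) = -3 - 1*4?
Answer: 260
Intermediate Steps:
y(Z) = -7 (y(Z) = -3 - 4 = -7)
z = 60 (z = 55 - 1*(-5) = 55 + 5 = 60)
E(q) = 17/6 (E(q) = 2 + (2 + 3)/(3 + 3) = 2 + 5/6 = 2 + 5*(⅙) = 2 + ⅚ = 17/6)
90 + E(y(-4))*z = 90 + (17/6)*60 = 90 + 170 = 260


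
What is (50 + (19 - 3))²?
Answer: 4356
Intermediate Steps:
(50 + (19 - 3))² = (50 + 16)² = 66² = 4356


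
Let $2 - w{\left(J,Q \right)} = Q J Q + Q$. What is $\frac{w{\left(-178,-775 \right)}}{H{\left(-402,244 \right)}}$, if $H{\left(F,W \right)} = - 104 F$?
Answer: $\frac{106912027}{41808} \approx 2557.2$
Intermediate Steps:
$w{\left(J,Q \right)} = 2 - Q - J Q^{2}$ ($w{\left(J,Q \right)} = 2 - \left(Q J Q + Q\right) = 2 - \left(J Q Q + Q\right) = 2 - \left(J Q^{2} + Q\right) = 2 - \left(Q + J Q^{2}\right) = 2 - Q - J Q^{2}$)
$\frac{w{\left(-178,-775 \right)}}{H{\left(-402,244 \right)}} = \frac{2 - -775 - - 178 \left(-775\right)^{2}}{\left(-104\right) \left(-402\right)} = \frac{2 + 775 - \left(-178\right) 600625}{41808} = \left(2 + 775 + 106911250\right) \frac{1}{41808} = 106912027 \cdot \frac{1}{41808} = \frac{106912027}{41808}$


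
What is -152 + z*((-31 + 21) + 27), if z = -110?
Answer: -2022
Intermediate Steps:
-152 + z*((-31 + 21) + 27) = -152 - 110*((-31 + 21) + 27) = -152 - 110*(-10 + 27) = -152 - 110*17 = -152 - 1870 = -2022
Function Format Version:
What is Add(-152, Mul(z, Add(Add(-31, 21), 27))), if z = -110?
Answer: -2022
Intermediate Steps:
Add(-152, Mul(z, Add(Add(-31, 21), 27))) = Add(-152, Mul(-110, Add(Add(-31, 21), 27))) = Add(-152, Mul(-110, Add(-10, 27))) = Add(-152, Mul(-110, 17)) = Add(-152, -1870) = -2022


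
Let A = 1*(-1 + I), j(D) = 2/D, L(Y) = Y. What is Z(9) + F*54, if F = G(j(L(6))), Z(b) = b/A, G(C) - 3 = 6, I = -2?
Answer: 483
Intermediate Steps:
G(C) = 9 (G(C) = 3 + 6 = 9)
A = -3 (A = 1*(-1 - 2) = 1*(-3) = -3)
Z(b) = -b/3 (Z(b) = b/(-3) = b*(-⅓) = -b/3)
F = 9
Z(9) + F*54 = -⅓*9 + 9*54 = -3 + 486 = 483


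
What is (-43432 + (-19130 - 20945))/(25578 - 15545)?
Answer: -83507/10033 ≈ -8.3232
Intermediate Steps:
(-43432 + (-19130 - 20945))/(25578 - 15545) = (-43432 - 40075)/10033 = -83507*1/10033 = -83507/10033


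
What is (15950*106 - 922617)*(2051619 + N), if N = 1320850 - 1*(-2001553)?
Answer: 4127694939826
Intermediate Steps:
N = 3322403 (N = 1320850 + 2001553 = 3322403)
(15950*106 - 922617)*(2051619 + N) = (15950*106 - 922617)*(2051619 + 3322403) = (1690700 - 922617)*5374022 = 768083*5374022 = 4127694939826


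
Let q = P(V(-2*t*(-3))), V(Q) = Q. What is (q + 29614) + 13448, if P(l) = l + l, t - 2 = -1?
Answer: 43074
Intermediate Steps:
t = 1 (t = 2 - 1 = 1)
P(l) = 2*l
q = 12 (q = 2*(-2*1*(-3)) = 2*(-2*(-3)) = 2*6 = 12)
(q + 29614) + 13448 = (12 + 29614) + 13448 = 29626 + 13448 = 43074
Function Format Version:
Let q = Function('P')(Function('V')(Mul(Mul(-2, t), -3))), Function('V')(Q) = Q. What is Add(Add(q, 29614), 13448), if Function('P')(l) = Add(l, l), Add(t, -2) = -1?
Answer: 43074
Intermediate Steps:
t = 1 (t = Add(2, -1) = 1)
Function('P')(l) = Mul(2, l)
q = 12 (q = Mul(2, Mul(Mul(-2, 1), -3)) = Mul(2, Mul(-2, -3)) = Mul(2, 6) = 12)
Add(Add(q, 29614), 13448) = Add(Add(12, 29614), 13448) = Add(29626, 13448) = 43074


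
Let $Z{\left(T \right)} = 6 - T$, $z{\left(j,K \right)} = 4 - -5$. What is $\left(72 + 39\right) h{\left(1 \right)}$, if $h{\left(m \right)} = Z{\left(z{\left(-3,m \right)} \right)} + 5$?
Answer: $222$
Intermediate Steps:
$z{\left(j,K \right)} = 9$ ($z{\left(j,K \right)} = 4 + 5 = 9$)
$h{\left(m \right)} = 2$ ($h{\left(m \right)} = \left(6 - 9\right) + 5 = -3 + 5 = 2$)
$\left(72 + 39\right) h{\left(1 \right)} = \left(72 + 39\right) 2 = 111 \cdot 2 = 222$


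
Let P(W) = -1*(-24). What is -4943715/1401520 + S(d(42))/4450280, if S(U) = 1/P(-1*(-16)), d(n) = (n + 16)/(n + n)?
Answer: -6600274779541/1871146927680 ≈ -3.5274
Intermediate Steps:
P(W) = 24
d(n) = (16 + n)/(2*n) (d(n) = (16 + n)/((2*n)) = (16 + n)*(1/(2*n)) = (16 + n)/(2*n))
S(U) = 1/24
-4943715/1401520 + S(d(42))/4450280 = -4943715/1401520 + (1/24)/4450280 = -4943715*1/1401520 + (1/24)*(1/4450280) = -988743/280304 + 1/106806720 = -6600274779541/1871146927680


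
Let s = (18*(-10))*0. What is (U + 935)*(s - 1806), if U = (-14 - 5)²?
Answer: -2340576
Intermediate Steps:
U = 361 (U = (-19)² = 361)
s = 0 (s = -180*0 = 0)
(U + 935)*(s - 1806) = (361 + 935)*(0 - 1806) = 1296*(-1806) = -2340576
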